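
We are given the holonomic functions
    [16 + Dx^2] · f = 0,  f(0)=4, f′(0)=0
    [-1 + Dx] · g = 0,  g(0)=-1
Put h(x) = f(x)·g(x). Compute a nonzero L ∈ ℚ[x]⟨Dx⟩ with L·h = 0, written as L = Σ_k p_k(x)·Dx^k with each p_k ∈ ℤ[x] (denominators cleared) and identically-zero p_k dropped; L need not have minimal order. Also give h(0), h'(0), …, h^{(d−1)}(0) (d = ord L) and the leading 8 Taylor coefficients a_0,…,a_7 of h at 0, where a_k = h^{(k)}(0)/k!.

f: a_k = 4, 0, -32, 0, 128/3, 0, -1024/45, 0, …
g: a_k = -1, -1, -1/2, -1/6, -1/24, -1/120, -1/720, -1/5040, …
h₀=f·g: eliminate ⇒ L₀, order ≤ 2·1.
L = 17 - 2·Dx + Dx^2  (order 2).
h: a_k = -4, -4, 30, 94/3, -161/6, -1121/30, 11/4, 20047/1260, …
ICs: h(0) = -4, h′(0) = -4.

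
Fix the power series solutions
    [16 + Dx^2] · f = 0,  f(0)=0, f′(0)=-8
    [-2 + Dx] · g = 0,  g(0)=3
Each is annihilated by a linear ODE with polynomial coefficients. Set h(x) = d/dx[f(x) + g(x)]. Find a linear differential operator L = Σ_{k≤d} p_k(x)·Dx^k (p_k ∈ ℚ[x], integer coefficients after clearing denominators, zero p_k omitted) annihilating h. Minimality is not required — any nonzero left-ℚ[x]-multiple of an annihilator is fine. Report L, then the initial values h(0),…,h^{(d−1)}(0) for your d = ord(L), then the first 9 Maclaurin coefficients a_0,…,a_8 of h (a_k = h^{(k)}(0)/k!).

L = 32 - 16·Dx + 2·Dx^2 - Dx^3  (order 3).
h: a_k = -2, 12, 76, 8, -244/3, 8/5, 2072/45, 16/105, -4084/315, …
ICs: h(0) = -2, h′(0) = 12, h′′(0) = 152.

f: a_k = 0, -8, 0, 64/3, 0, -256/15, 0, 2048/315, 0, …
g: a_k = 3, 6, 6, 4, 2, 4/5, 4/15, 8/105, 2/105, …
Weyl lclm of L_f,L_g ⇒ L₀ (ord ≤ 3).
Derive L from L₀ (diff closure).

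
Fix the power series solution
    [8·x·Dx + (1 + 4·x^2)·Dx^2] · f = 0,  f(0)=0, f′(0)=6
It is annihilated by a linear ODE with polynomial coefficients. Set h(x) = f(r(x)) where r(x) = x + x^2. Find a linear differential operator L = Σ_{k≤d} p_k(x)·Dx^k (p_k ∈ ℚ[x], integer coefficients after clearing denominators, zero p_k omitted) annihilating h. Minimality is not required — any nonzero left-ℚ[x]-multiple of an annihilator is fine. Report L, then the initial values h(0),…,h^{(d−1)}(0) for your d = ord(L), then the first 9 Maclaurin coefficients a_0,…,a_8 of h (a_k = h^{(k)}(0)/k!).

L = (-2 + 8·x + 32·x^2 + 48·x^3 + 24·x^4)·Dx + (1 + 2·x + 4·x^2 + 16·x^3 + 20·x^4 + 8·x^5)·Dx^2  (order 2).
h: a_k = 0, 6, 6, -8, -24, -24/5, 88, 960/7, -192, …
ICs: h(0) = 0, h′(0) = 6.

f: a_k = 0, 6, 0, -8, 0, 96/5, 0, -384/7, 0, …
f∘r: x↦r, Dx↦Dx/r' in L_f ⇒ L₀.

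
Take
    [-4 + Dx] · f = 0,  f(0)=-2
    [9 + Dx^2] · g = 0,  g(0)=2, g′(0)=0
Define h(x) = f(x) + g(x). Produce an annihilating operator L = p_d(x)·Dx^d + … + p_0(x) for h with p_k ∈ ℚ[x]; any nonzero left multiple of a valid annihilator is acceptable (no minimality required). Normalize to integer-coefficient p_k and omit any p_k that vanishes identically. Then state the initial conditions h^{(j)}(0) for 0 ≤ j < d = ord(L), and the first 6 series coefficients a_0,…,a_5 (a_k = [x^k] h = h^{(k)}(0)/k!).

f: a_k = -2, -8, -16, -64/3, -64/3, -256/15, …
g: a_k = 2, 0, -9, 0, 27/4, 0, …
f+g: L₀ = lclm(L_f,L_g), ord ≤ 1+2.
L = -36 + 9·Dx - 4·Dx^2 + Dx^3  (order 3).
h: a_k = 0, -8, -25, -64/3, -175/12, -256/15, …
ICs: h(0) = 0, h′(0) = -8, h′′(0) = -50.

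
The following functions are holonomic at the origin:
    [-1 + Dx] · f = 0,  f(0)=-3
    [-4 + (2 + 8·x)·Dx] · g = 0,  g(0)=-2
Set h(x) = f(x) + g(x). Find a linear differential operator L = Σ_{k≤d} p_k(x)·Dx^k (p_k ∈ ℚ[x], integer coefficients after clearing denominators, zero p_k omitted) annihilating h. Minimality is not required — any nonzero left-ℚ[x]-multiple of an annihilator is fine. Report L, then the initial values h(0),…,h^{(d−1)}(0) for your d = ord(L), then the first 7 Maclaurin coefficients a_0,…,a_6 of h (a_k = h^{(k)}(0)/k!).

f: a_k = -3, -3, -3/2, -1/2, -1/8, -1/40, -1/240, …
g: a_k = -2, -4, 4, -8, 20, -56, 168, …
Sum ⇒ L₀ = lclm(L_f,L_g) in ℚ(x)⟨Dx⟩.
L = (6 + 8·x) + (-5 - 8·x - 16·x^2)·Dx + (-1 + 16·x^2)·Dx^2  (order 2).
h: a_k = -5, -7, 5/2, -17/2, 159/8, -2241/40, 40319/240, …
ICs: h(0) = -5, h′(0) = -7.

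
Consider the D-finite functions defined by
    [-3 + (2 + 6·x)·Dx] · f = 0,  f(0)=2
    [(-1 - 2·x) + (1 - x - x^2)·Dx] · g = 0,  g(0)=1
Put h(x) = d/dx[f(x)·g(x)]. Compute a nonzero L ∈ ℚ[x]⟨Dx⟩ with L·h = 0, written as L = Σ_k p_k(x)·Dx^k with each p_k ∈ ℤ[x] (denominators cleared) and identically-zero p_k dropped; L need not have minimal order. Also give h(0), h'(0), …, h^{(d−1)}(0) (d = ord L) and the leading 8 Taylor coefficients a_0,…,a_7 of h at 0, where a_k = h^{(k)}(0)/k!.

L = (19 + 186·x + 321·x^2 + 210·x^3 + 135·x^4) + (-10 - 34·x - 6·x^2 + 50·x^3 + 114·x^4 + 54·x^5)·Dx  (order 1).
h: a_k = 5, 19/2, 315/8, 739/16, 24295/128, 30117/256, 917847/1024, -395485/2048, …
ICs: h(0) = 5.

f: a_k = 2, 3, -9/4, 27/8, -405/64, 1701/128, -15309/512, 72171/1024, …
g: a_k = 1, 1, 2, 3, 5, 8, 13, 21, …
Product ⇒ symmetric product L₀, ord ≤ 1.
Differentiate: ansatz ord ≤ ord L₀ ⇒ L.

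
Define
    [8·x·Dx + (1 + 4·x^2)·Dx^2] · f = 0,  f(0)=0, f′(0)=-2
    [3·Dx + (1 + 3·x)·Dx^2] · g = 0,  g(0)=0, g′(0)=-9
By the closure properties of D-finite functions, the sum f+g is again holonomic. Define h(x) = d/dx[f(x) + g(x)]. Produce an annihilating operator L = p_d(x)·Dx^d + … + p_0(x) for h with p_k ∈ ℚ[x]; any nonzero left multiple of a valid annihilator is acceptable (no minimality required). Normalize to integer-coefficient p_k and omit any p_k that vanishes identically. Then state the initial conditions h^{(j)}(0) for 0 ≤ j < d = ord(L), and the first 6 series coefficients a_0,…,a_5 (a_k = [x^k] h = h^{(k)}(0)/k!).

f: a_k = 0, -2, 0, 8/3, 0, -32/5, …
g: a_k = 0, -9, 27/2, -27, 243/4, -729/5, …
Weyl lclm of L_f,L_g ⇒ L₀ (ord ≤ 4).
Differentiate: ansatz ord ≤ ord L₀ ⇒ L.
L = (-24 - 216·x + 288·x^2 + 288·x^3) + (-26 - 48·x - 120·x^2 + 576·x^3 + 576·x^4)·Dx + (-3 - x + 24·x^2 + 32·x^3 + 144·x^4 + 144·x^5)·Dx^2  (order 2).
h: a_k = -11, 27, -73, 243, -761, 2187, …
ICs: h(0) = -11, h′(0) = 27.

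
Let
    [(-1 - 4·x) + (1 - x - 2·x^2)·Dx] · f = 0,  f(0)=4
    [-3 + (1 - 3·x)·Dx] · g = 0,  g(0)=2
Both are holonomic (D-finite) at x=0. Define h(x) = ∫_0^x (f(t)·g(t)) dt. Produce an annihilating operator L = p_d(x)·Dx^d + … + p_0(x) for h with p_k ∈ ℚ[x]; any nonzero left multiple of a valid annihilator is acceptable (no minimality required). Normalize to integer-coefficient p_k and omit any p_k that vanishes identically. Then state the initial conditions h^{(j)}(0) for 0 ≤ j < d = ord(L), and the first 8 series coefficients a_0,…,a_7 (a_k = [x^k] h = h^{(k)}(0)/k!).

f: a_k = 4, 4, 12, 20, 44, 84, 172, 340, …
g: a_k = 2, 6, 18, 54, 162, 486, 1458, 4374, …
L₀ := L_f ⊗_s L_g (sym. prod.), ord ≤ 1.
∫: right-multiply L₀ by Dx.
L = (-4 + 2·x + 18·x^2)·Dx + (1 - 4·x + x^2 + 6·x^3)·Dx^2  (order 2).
h: a_k = 0, 8, 16, 40, 100, 1288/5, 672, 12440/7, …
ICs: h(0) = 0, h′(0) = 8.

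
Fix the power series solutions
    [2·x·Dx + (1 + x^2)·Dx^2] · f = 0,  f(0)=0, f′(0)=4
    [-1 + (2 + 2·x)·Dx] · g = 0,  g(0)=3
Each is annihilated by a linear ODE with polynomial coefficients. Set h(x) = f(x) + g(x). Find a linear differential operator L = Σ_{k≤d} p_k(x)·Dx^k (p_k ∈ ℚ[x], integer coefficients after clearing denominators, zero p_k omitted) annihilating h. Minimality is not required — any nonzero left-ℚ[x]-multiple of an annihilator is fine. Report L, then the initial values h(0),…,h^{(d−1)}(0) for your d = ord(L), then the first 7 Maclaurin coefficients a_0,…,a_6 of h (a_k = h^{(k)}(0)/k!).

L = (-4 - 10·x + 12·x^2 + 6·x^3)·Dx + (-11 - 16·x + 10·x^2 + 48·x^3 + 21·x^4)·Dx^2 + (-2 + 6·x + 12·x^2 + 12·x^3 + 14·x^4 + 6·x^5)·Dx^3  (order 3).
h: a_k = 3, 11/2, -3/8, -55/48, -15/128, 1129/1280, -63/1024, …
ICs: h(0) = 3, h′(0) = 11/2, h′′(0) = -3/4.

f: a_k = 0, 4, 0, -4/3, 0, 4/5, 0, …
g: a_k = 3, 3/2, -3/8, 3/16, -15/128, 21/256, -63/1024, …
f+g: L₀ = lclm(L_f,L_g), ord ≤ 2+1.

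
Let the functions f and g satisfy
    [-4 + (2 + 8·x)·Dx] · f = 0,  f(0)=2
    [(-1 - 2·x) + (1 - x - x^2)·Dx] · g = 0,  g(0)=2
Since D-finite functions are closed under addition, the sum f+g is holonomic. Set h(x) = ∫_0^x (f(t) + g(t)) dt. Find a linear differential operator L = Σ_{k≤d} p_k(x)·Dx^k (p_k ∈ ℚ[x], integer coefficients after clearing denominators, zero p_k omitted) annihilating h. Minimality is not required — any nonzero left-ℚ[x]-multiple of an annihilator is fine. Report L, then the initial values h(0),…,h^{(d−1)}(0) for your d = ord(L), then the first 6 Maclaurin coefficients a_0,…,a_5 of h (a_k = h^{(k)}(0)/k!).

f: a_k = 2, 4, -4, 8, -20, 56, …
g: a_k = 2, 2, 4, 6, 10, 16, …
Weyl lclm of L_f,L_g ⇒ L₀ (ord ≤ 2).
∫: right-multiply L₀ by Dx.
L = (12 + 48·x + 48·x^2 + 40·x^3)·Dx + (-8 - 30·x - 114·x^2 - 152·x^3 - 100·x^4)·Dx^2 + (-1 + 5·x + 39·x^2 - 6·x^3 - 82·x^4 - 40·x^5)·Dx^3  (order 3).
h: a_k = 0, 4, 3, 0, 7/2, -2, …
ICs: h(0) = 0, h′(0) = 4, h′′(0) = 6.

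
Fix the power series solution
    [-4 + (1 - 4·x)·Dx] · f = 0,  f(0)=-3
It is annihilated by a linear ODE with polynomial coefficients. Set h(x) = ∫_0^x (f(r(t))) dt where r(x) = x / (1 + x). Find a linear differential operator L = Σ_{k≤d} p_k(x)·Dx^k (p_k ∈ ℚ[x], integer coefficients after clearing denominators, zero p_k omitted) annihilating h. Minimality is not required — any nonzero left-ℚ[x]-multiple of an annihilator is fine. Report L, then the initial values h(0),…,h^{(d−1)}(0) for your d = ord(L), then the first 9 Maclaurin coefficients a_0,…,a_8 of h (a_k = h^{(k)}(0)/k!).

L = 4·Dx + (-1 + 2·x + 3·x^2)·Dx^2  (order 2).
h: a_k = 0, -3, -6, -12, -27, -324/5, -162, -2916/7, -2187/2, …
ICs: h(0) = 0, h′(0) = -3.

f: a_k = -3, -12, -48, -192, -768, -3072, -12288, -49152, -196608, …
Change of var in L_f (x↦r) gives L₀.
h=∫h₀ ⇒ L = L₀·Dx.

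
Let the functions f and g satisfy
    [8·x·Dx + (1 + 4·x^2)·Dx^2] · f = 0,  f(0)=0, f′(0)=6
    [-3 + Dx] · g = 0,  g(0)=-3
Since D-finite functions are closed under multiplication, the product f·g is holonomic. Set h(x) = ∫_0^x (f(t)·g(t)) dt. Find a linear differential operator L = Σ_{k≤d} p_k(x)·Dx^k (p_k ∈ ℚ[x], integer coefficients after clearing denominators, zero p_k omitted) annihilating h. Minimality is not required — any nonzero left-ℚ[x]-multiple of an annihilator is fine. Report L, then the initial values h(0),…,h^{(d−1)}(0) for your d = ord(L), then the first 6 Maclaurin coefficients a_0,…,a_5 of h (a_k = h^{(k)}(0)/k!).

f: a_k = 0, 6, 0, -8, 0, 96/5, …
g: a_k = -3, -9, -27/2, -27/2, -81/8, -243/40, …
Sym-product of L_f,L_g gives L₀ (≤ ord 2).
Integrate: L := L₀·Dx.
L = (9 - 24·x + 36·x^2)·Dx + (-6 + 8·x - 24·x^2)·Dx^2 + (1 + 4·x^2)·Dx^3  (order 3).
h: a_k = 0, 0, -9, -18, -57/4, -9/5, …
ICs: h(0) = 0, h′(0) = 0, h′′(0) = -18.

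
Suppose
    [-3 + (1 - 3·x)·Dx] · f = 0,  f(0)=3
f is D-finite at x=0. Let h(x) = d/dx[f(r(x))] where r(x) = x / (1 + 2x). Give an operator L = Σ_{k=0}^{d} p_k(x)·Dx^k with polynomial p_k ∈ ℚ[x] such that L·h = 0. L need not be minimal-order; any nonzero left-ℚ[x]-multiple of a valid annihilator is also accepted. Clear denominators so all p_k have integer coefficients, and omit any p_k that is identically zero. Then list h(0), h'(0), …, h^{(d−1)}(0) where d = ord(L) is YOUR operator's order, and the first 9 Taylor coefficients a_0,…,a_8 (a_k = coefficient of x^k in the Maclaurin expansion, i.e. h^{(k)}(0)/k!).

L = 4 + (-2 + 2·x)·Dx  (order 1).
h: a_k = 9, 18, 27, 36, 45, 54, 63, 72, 81, …
ICs: h(0) = 9.

f: a_k = 3, 9, 27, 81, 243, 729, 2187, 6561, 19683, …
f∘r: x↦r, Dx↦Dx/r' in L_f ⇒ L₀.
h₀' ⇒ L via d/dx closure of L₀.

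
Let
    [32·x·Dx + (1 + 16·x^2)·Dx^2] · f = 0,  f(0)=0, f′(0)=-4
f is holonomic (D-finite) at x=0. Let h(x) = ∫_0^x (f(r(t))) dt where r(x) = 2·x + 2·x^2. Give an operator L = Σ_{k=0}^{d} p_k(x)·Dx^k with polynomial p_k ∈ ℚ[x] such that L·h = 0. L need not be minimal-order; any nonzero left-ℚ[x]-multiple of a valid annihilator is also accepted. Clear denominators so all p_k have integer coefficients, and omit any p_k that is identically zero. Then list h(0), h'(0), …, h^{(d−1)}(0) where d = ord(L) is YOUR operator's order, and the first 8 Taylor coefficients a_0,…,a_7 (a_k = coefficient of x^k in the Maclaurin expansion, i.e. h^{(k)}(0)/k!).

f: a_k = 0, -4, 0, 64/3, 0, -1024/5, 0, 16384/7, …
f∘r: x↦r, Dx↦Dx/r' in L_f ⇒ L₀.
h=∫₀ˣh₀: take L = L₀·Dx.
L = (-2 + 128·x + 512·x^2 + 768·x^3 + 384·x^4)·Dx^2 + (1 + 2·x + 64·x^2 + 256·x^3 + 320·x^4 + 128·x^5)·Dx^3  (order 3).
h: a_k = 0, 0, -4, -8/3, 128/3, 512/5, -15104/15, -97792/21, …
ICs: h(0) = 0, h′(0) = 0, h′′(0) = -8.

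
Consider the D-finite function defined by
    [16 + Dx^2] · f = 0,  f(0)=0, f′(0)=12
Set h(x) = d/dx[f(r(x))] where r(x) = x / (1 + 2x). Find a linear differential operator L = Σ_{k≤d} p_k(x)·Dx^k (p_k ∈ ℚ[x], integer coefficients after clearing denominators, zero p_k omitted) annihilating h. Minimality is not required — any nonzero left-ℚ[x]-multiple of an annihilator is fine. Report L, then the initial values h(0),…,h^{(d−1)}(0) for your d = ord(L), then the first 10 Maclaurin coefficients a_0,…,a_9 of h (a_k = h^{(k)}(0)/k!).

L = (40 + 96·x + 96·x^2) + (12 + 72·x + 144·x^2 + 96·x^3)·Dx + (1 + 8·x + 24·x^2 + 32·x^3 + 16·x^4)·Dx^2  (order 2).
h: a_k = 12, -48, 48, 384, -2752, 11520, -565504/15, 1552384/15, -25222144/105, 9367552/21, …
ICs: h(0) = 12, h′(0) = -48.

f: a_k = 0, 12, 0, -32, 0, 128/5, 0, -1024/105, 0, 2048/945, …
h₀=f(r): pull back L_f along r ⇒ L₀.
Derive L from L₀ (diff closure).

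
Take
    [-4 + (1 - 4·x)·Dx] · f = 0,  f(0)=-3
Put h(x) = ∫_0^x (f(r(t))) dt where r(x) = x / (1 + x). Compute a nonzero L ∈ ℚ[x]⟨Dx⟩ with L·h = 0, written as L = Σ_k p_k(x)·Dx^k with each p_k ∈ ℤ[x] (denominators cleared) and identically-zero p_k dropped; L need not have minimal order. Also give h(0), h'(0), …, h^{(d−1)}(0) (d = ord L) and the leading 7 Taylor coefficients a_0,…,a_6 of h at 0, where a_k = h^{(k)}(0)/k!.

f: a_k = -3, -12, -48, -192, -768, -3072, -12288, …
Substitute x→r, Dx→(1/r')Dx; clear ⇒ L₀.
h=∫₀ˣh₀: take L = L₀·Dx.
L = 4·Dx + (-1 + 2·x + 3·x^2)·Dx^2  (order 2).
h: a_k = 0, -3, -6, -12, -27, -324/5, -162, …
ICs: h(0) = 0, h′(0) = -3.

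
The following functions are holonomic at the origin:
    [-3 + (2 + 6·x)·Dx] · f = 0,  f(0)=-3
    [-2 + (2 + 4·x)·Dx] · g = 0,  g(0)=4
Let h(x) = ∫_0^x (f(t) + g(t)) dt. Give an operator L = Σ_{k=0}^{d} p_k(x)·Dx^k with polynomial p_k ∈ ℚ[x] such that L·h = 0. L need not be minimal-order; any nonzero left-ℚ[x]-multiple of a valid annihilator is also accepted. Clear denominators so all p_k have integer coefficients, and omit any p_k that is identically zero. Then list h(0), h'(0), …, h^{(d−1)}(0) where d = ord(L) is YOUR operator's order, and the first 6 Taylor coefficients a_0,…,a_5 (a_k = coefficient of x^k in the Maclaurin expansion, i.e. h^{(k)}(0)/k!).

f: a_k = -3, -9/2, 27/8, -81/16, 1215/128, -5103/256, …
g: a_k = 4, 4, -2, 2, -5/2, 7/2, …
Sum ⇒ L₀ = lclm(L_f,L_g) in ℚ(x)⟨Dx⟩.
∫: right-multiply L₀ by Dx.
L = -3·Dx + (5 + 12·x)·Dx^2 + (2 + 10·x + 12·x^2)·Dx^3  (order 3).
h: a_k = 0, 1, -1/4, 11/24, -49/64, 179/128, …
ICs: h(0) = 0, h′(0) = 1, h′′(0) = -1/2.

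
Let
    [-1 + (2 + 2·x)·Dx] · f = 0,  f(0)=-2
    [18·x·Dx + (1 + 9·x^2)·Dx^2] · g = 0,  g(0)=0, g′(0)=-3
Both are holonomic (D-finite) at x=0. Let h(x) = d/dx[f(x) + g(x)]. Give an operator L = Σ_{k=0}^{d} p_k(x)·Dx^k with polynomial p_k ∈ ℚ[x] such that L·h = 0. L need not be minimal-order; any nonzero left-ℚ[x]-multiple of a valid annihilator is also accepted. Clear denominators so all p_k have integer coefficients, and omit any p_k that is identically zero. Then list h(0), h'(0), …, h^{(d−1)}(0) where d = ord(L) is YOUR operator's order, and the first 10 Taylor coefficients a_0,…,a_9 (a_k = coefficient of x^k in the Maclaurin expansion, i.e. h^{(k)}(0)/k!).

L = (-36 - 90·x + 972·x^2 + 486·x^3) + (-75 - 144·x + 1818·x^2 + 3888·x^3 + 1701·x^4)·Dx + (-2 + 70·x + 108·x^2 + 684·x^3 + 1134·x^4 + 486·x^5)·Dx^2  (order 2).
h: a_k = -4, 1/2, 213/8, 5/16, -31139/128, 63/256, 2239257/1024, 429/2048, -644978979/32768, 12155/65536, …
ICs: h(0) = -4, h′(0) = 1/2.

f: a_k = -2, -1, 1/4, -1/8, 5/64, -7/128, 21/512, -33/1024, 429/16384, -715/32768, …
g: a_k = 0, -3, 0, 9, 0, -243/5, 0, 2187/7, 0, -2187, …
Weyl lclm of L_f,L_g ⇒ L₀ (ord ≤ 3).
Derive L from L₀ (diff closure).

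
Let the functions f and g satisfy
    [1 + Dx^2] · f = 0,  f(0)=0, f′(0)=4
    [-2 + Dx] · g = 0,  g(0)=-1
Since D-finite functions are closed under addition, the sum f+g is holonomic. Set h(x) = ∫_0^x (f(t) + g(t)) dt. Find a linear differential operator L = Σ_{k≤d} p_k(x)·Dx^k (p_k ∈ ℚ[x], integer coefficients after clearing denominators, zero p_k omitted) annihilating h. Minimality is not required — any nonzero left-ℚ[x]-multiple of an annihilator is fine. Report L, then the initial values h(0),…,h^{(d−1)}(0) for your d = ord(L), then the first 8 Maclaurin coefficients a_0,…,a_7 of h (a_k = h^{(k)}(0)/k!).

f: a_k = 0, 4, 0, -2/3, 0, 1/30, 0, -1/1260, …
g: a_k = -1, -2, -2, -4/3, -2/3, -4/15, -4/45, -8/315, …
L₀ := lclm(L_f,L_g); ord L₀ ≤ 2+1.
Integrate: L := L₀·Dx.
L = -2·Dx + Dx^2 - 2·Dx^3 + Dx^4  (order 4).
h: a_k = 0, -1, 1, -2/3, -1/2, -2/15, -7/180, -4/315, …
ICs: h(0) = 0, h′(0) = -1, h′′(0) = 2, h′′′(0) = -4.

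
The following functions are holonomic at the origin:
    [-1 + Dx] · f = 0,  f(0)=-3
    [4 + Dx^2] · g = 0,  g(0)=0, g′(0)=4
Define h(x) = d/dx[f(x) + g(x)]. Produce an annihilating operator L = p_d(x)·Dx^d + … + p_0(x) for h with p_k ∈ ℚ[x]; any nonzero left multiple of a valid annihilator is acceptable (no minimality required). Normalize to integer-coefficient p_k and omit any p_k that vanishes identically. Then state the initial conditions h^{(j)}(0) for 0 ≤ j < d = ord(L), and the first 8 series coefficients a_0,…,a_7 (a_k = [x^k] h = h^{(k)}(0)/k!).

L = 4 - 4·Dx + Dx^2 - Dx^3  (order 3).
h: a_k = 1, -3, -19/2, -1/2, 61/24, -1/40, -259/720, -1/1680, …
ICs: h(0) = 1, h′(0) = -3, h′′(0) = -19.

f: a_k = -3, -3, -3/2, -1/2, -1/8, -1/40, -1/240, -1/1680, …
g: a_k = 0, 4, 0, -8/3, 0, 8/15, 0, -16/315, …
Weyl lclm of L_f,L_g ⇒ L₀ (ord ≤ 3).
Derive L from L₀ (diff closure).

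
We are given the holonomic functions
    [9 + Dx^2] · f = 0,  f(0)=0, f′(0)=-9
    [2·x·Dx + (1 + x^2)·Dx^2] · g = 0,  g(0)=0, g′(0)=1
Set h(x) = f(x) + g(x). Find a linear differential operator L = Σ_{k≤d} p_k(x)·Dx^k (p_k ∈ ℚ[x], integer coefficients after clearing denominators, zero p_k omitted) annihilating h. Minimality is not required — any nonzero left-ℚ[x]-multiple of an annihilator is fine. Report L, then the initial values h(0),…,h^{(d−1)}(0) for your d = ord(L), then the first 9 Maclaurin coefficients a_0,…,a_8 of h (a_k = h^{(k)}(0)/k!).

f: a_k = 0, -9, 0, 27/2, 0, -243/40, 0, 729/560, 0, …
g: a_k = 0, 1, 0, -1/3, 0, 1/5, 0, -1/7, 0, …
f+g: L₀ = lclm(L_f,L_g), ord ≤ 2+2.
L = (-54·x + 540·x^3 + 162·x^5)·Dx + (63 + 279·x^2 + 297·x^4 + 81·x^6)·Dx^2 + (-6·x + 60·x^3 + 18·x^5)·Dx^3 + (7 + 31·x^2 + 33·x^4 + 9·x^6)·Dx^4  (order 4).
h: a_k = 0, -8, 0, 79/6, 0, -47/8, 0, 649/560, 0, …
ICs: h(0) = 0, h′(0) = -8, h′′(0) = 0, h′′′(0) = 79.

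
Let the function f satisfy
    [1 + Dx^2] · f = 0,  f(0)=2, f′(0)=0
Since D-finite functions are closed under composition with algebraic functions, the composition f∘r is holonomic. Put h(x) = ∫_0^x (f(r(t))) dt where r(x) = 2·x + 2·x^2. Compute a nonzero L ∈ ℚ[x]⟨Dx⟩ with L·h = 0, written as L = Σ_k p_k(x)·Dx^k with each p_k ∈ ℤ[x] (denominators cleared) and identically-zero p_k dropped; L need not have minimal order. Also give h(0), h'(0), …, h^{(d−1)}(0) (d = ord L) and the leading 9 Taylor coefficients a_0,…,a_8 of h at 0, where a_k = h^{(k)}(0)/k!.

f: a_k = 2, 0, -1, 0, 1/12, 0, -1/360, 0, 1/20160, …
L₀ from L_f via x↦r, Dx↦r'^{-1}Dx.
h=∫₀ˣh₀: take L = L₀·Dx.
L = (4 + 24·x + 48·x^2 + 32·x^3)·Dx - 2·Dx^2 + (1 + 2·x)·Dx^3  (order 3).
h: a_k = 0, 2, 0, -4/3, -2, -8/15, 8/9, 352/315, 8/15, …
ICs: h(0) = 0, h′(0) = 2, h′′(0) = 0.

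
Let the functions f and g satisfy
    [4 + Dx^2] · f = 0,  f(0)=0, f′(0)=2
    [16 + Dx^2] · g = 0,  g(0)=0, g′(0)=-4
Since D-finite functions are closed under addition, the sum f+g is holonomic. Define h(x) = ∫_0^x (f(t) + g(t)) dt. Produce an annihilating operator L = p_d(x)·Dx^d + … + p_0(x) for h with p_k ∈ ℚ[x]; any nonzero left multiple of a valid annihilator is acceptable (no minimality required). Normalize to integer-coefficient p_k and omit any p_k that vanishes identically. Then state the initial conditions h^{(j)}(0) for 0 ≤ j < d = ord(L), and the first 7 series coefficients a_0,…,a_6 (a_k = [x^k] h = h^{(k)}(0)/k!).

L = 64·Dx + 20·Dx^3 + Dx^5  (order 5).
h: a_k = 0, 0, -1, 0, 7/3, 0, -62/45, …
ICs: h(0) = 0, h′(0) = 0, h′′(0) = -2, h′′′(0) = 0, h′′′′(0) = 56.

f: a_k = 0, 2, 0, -4/3, 0, 4/15, 0, …
g: a_k = 0, -4, 0, 32/3, 0, -128/15, 0, …
L₀ := lclm(L_f,L_g); ord L₀ ≤ 2+2.
∫: right-multiply L₀ by Dx.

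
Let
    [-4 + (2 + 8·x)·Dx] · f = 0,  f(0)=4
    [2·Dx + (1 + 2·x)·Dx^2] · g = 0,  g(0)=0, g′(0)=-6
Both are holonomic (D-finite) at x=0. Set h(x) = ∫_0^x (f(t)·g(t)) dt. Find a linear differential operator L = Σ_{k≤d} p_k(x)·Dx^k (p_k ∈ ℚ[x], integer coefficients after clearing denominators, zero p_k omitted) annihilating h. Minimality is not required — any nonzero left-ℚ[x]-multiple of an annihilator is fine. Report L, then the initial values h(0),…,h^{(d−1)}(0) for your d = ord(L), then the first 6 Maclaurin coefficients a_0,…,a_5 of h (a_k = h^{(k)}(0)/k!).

L = (8 + 8·x)·Dx + (-2 - 8·x)·Dx^2 + (1 + 10·x + 32·x^2 + 32·x^3)·Dx^3  (order 3).
h: a_k = 0, 0, -12, -8, 16, -32, …
ICs: h(0) = 0, h′(0) = 0, h′′(0) = -24.

f: a_k = 4, 8, -8, 16, -40, 112, …
g: a_k = 0, -6, 6, -8, 12, -96/5, …
f·g: L₀ = L_f ⊗_s L_g, ord ≤ 1·2.
h=∫h₀ ⇒ L = L₀·Dx.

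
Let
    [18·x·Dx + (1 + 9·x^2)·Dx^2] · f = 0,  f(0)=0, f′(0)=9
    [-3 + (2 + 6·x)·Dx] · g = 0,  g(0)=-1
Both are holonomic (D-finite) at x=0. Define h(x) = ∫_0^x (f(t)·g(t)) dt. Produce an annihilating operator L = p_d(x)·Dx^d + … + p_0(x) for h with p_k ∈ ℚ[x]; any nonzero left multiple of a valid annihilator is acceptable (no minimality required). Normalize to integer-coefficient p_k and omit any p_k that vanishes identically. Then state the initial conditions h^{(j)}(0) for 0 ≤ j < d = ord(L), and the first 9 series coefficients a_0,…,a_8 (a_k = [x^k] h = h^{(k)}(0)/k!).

f: a_k = 0, 9, 0, -27, 0, 729/5, 0, -6561/7, 0, …
g: a_k = -1, -3/2, 9/8, -27/16, 405/128, -1701/256, 15309/1024, -72171/2048, 2814669/32768, …
Product ⇒ symmetric product L₀, ord ≤ 2.
∫: right-multiply L₀ by Dx.
L = (27 - 108·x - 81·x^2)·Dx + (-12 + 36·x + 324·x^2 + 324·x^3)·Dx^2 + (4 + 24·x + 72·x^2 + 216·x^3 + 324·x^4)·Dx^3  (order 3).
h: a_k = 0, 0, -9/2, -9/2, 297/32, 81/16, -31509/1280, -298161/8960, 41231511/286720, …
ICs: h(0) = 0, h′(0) = 0, h′′(0) = -9.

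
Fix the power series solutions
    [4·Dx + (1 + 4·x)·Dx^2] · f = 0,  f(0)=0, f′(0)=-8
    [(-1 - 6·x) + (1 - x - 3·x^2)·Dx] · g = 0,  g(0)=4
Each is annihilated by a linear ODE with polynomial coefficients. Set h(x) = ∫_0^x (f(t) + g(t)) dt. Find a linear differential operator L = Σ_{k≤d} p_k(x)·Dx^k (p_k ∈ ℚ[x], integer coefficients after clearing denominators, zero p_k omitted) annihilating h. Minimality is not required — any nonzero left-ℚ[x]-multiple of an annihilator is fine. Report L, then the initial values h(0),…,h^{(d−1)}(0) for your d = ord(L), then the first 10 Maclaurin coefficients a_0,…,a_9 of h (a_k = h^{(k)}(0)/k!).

f: a_k = 0, -8, 16, -128/3, 128, -2048/5, 4096/3, -32768/7, 16384, -524288/9, …
g: a_k = 4, 4, 16, 28, 76, 160, 388, 868, 2032, 4636, …
Sum ⇒ L₀ = lclm(L_f,L_g) in ℚ(x)⟨Dx⟩.
Integrate: L := L₀·Dx.
L = (-212 - 1072·x - 3144·x^2 - 2160·x^3 - 2592·x^4)·Dx^2 + (-5 - 248·x - 1922·x^2 - 4308·x^3 - 4464·x^4 - 4320·x^5)·Dx^3 + (6 + 53·x + 108·x^2 - 110·x^3 - 519·x^4 - 1044·x^5 - 864·x^6)·Dx^4  (order 4).
h: a_k = 0, 4, -2, 32/3, -11/3, 204/5, -208/5, 5260/21, -6673/14, 18416/9, …
ICs: h(0) = 0, h′(0) = 4, h′′(0) = -4, h′′′(0) = 64.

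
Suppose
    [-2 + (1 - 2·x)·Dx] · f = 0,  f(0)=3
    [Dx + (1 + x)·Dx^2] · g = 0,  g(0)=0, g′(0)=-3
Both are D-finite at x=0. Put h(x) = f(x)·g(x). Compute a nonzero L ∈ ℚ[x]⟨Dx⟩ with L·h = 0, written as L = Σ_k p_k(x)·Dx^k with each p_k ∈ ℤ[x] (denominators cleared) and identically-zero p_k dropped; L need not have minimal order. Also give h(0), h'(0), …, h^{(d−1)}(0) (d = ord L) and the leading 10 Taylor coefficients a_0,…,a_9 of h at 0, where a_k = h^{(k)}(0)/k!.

L = 2 + (3 + 6·x)·Dx + (-1 + x + 2·x^2)·Dx^2  (order 2).
h: a_k = 0, -9, -27/2, -30, -231/4, -1173/10, -2331/10, -16362/35, -261477/280, -261617/140, …
ICs: h(0) = 0, h′(0) = -9.

f: a_k = 3, 6, 12, 24, 48, 96, 192, 384, 768, 1536, …
g: a_k = 0, -3, 3/2, -1, 3/4, -3/5, 1/2, -3/7, 3/8, -1/3, …
f·g: L₀ = L_f ⊗_s L_g, ord ≤ 1·2.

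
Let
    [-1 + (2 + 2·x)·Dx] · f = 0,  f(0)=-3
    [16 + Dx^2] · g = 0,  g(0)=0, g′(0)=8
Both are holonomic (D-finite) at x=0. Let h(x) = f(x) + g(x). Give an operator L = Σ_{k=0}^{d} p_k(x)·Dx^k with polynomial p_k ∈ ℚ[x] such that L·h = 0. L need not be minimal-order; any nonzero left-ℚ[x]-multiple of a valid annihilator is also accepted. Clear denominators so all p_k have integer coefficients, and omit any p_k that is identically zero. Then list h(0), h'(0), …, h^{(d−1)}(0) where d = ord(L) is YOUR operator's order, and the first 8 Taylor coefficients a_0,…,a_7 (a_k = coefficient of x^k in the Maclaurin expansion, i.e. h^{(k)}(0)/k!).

f: a_k = -3, -3/2, 3/8, -3/16, 15/128, -21/256, 63/1024, -99/2048, …
g: a_k = 0, 8, 0, -64/3, 0, 256/15, 0, -2048/315, …
L₀ := lclm(L_f,L_g); ord L₀ ≤ 1+2.
L = (-1072 - 2048·x - 1024·x^2) + (2016 + 6112·x + 6144·x^2 + 2048·x^3)·Dx + (-67 - 128·x - 64·x^2)·Dx^2 + (126 + 382·x + 384·x^2 + 128·x^3)·Dx^3  (order 3).
h: a_k = -3, 13/2, 3/8, -1033/48, 15/128, 65221/3840, 63/1024, -4225489/645120, …
ICs: h(0) = -3, h′(0) = 13/2, h′′(0) = 3/4.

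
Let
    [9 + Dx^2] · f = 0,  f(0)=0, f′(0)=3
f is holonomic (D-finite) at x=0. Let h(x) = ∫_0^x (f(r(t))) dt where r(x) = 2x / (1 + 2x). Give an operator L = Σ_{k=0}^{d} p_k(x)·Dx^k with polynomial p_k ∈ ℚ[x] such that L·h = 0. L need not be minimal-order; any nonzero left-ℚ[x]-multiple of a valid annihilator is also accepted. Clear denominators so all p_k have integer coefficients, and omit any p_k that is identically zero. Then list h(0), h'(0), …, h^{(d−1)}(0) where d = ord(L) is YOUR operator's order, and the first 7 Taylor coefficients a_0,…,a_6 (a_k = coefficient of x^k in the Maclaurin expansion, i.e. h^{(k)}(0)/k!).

L = 36·Dx + (4 + 24·x + 48·x^2 + 32·x^3)·Dx^2 + (1 + 8·x + 24·x^2 + 32·x^3 + 16·x^4)·Dx^3  (order 3).
h: a_k = 0, 0, 3, -4, -3, 168/5, -586/5, …
ICs: h(0) = 0, h′(0) = 0, h′′(0) = 6.

f: a_k = 0, 3, 0, -9/2, 0, 81/40, 0, …
Substitute x→r, Dx→(1/r')Dx; clear ⇒ L₀.
h=∫₀ˣh₀: take L = L₀·Dx.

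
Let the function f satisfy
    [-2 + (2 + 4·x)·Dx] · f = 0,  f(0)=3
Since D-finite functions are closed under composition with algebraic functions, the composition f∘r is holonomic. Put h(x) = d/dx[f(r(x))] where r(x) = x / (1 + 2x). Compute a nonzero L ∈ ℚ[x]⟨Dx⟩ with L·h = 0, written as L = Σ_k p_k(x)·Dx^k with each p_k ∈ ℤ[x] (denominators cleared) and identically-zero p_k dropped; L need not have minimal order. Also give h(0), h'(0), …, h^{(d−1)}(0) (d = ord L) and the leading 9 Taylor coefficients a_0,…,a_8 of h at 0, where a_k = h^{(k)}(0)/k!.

L = (-5 - 16·x) + (-1 - 6·x - 8·x^2)·Dx  (order 1).
h: a_k = 3, -15, 117/2, -423/2, 5985/8, -21177/8, 151305/16, -547383/16, 16043481/128, …
ICs: h(0) = 3.

f: a_k = 3, 3, -3/2, 3/2, -15/8, 21/8, -63/16, 99/16, -1287/128, …
f∘r: x↦r, Dx↦Dx/r' in L_f ⇒ L₀.
h=h₀': d/dx-closure on L₀ ⇒ L.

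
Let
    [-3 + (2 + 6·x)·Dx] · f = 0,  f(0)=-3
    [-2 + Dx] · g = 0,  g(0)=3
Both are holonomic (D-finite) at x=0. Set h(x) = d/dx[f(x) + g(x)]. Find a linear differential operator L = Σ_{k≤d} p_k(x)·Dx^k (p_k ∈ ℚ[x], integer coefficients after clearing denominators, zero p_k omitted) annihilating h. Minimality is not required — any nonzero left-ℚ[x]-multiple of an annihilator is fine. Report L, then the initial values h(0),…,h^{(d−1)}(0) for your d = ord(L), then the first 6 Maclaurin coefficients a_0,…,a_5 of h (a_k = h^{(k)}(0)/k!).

L = (-78 - 72·x) + (11 - 96·x - 144·x^2)·Dx + (14 + 66·x + 72·x^2)·Dx^2  (order 2).
h: a_k = 3/2, 75/4, -51/16, 1471/32, -24491/256, 693001/2560, …
ICs: h(0) = 3/2, h′(0) = 75/4.

f: a_k = -3, -9/2, 27/8, -81/16, 1215/128, -5103/256, …
g: a_k = 3, 6, 6, 4, 2, 4/5, …
Sum ⇒ L₀ = lclm(L_f,L_g) in ℚ(x)⟨Dx⟩.
h=h₀': d/dx-closure on L₀ ⇒ L.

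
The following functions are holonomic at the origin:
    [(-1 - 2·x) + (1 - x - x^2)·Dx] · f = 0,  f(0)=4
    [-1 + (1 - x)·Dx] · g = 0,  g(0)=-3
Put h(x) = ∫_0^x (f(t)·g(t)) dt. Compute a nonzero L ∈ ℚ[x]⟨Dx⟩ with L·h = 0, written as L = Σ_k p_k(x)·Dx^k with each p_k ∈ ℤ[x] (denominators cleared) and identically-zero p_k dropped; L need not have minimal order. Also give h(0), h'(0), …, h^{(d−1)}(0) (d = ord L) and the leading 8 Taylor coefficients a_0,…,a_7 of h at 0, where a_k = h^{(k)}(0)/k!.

f: a_k = 4, 4, 8, 12, 20, 32, 52, 84, …
g: a_k = -3, -3, -3, -3, -3, -3, -3, -3, …
h₀=f·g: eliminate ⇒ L₀, order ≤ 1·1.
h=∫₀ˣh₀: take L = L₀·Dx.
L = (-2 + 3·x^2)·Dx + (1 - 2·x + x^3)·Dx^2  (order 2).
h: a_k = 0, -12, -12, -16, -21, -144/5, -40, -396/7, …
ICs: h(0) = 0, h′(0) = -12.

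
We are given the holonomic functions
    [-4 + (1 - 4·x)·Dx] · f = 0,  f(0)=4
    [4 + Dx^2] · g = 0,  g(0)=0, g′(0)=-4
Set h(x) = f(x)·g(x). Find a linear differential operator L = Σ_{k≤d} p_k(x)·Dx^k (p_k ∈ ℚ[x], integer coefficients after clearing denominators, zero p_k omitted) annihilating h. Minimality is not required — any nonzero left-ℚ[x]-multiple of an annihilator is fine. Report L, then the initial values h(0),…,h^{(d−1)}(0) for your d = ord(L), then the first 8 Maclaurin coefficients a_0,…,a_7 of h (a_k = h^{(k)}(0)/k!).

f: a_k = 4, 16, 64, 256, 1024, 4096, 16384, 65536, …
g: a_k = 0, -4, 0, 8/3, 0, -8/15, 0, 16/315, …
Sym-product of L_f,L_g gives L₀ (≤ ord 2).
L = (-4 + 16·x) + 8·Dx + (-1 + 4·x)·Dx^2  (order 2).
h: a_k = 0, -16, -64, -736/3, -2944/3, -58912/15, -235648/15, -19794368/315, …
ICs: h(0) = 0, h′(0) = -16.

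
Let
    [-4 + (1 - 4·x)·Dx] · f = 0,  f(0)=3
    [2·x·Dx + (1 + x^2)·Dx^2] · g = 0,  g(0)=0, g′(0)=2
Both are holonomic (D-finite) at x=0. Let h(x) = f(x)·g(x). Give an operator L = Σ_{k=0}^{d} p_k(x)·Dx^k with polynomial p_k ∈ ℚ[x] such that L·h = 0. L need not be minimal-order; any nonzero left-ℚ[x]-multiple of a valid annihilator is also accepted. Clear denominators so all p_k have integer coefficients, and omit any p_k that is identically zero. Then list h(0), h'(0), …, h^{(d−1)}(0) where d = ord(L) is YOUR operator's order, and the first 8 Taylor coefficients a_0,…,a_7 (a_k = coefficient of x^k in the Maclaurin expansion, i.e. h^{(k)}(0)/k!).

L = 8·x + (8 - 2·x + 16·x^2)·Dx + (-1 + 4·x - x^2 + 4·x^3)·Dx^2  (order 2).
h: a_k = 0, 6, 24, 94, 376, 7526/5, 30104/5, 842882/35, …
ICs: h(0) = 0, h′(0) = 6.

f: a_k = 3, 12, 48, 192, 768, 3072, 12288, 49152, …
g: a_k = 0, 2, 0, -2/3, 0, 2/5, 0, -2/7, …
h₀=f·g: eliminate ⇒ L₀, order ≤ 1·2.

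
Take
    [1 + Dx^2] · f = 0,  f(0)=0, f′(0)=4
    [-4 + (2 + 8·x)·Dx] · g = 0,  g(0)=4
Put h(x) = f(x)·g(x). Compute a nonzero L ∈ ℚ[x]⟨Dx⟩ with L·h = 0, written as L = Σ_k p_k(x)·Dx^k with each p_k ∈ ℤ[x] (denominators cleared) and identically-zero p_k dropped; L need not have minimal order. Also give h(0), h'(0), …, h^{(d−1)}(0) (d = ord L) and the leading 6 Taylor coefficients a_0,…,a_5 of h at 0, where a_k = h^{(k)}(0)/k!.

f: a_k = 0, 4, 0, -2/3, 0, 1/30, …
g: a_k = 4, 8, -8, 16, -40, 112, …
L₀ := L_f ⊗_s L_g (sym. prod.), ord ≤ 2.
L = (13 + 8·x + 16·x^2) + (-4 - 16·x)·Dx + (1 + 8·x + 16·x^2)·Dx^2  (order 2).
h: a_k = 0, 16, 32, -104/3, 176/3, -2318/15, …
ICs: h(0) = 0, h′(0) = 16.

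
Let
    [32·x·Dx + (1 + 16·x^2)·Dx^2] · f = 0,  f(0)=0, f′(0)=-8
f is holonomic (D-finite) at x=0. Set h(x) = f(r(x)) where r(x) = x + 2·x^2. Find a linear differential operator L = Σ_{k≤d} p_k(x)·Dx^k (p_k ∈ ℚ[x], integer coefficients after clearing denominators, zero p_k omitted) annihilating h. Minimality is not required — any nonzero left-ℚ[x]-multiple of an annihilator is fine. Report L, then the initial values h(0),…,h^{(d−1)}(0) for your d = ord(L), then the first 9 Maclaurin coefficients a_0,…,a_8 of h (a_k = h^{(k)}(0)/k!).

f: a_k = 0, -8, 0, 128/3, 0, -2048/5, 0, 32768/7, 0, …
Change of var in L_f (x↦r) gives L₀.
L = (-4 + 32·x + 256·x^2 + 768·x^3 + 768·x^4)·Dx + (1 + 4·x + 16·x^2 + 128·x^3 + 320·x^4 + 256·x^5)·Dx^2  (order 2).
h: a_k = 0, -8, -16, 128/3, 256, 512/5, -11264/3, -81920/7, 32768, …
ICs: h(0) = 0, h′(0) = -8.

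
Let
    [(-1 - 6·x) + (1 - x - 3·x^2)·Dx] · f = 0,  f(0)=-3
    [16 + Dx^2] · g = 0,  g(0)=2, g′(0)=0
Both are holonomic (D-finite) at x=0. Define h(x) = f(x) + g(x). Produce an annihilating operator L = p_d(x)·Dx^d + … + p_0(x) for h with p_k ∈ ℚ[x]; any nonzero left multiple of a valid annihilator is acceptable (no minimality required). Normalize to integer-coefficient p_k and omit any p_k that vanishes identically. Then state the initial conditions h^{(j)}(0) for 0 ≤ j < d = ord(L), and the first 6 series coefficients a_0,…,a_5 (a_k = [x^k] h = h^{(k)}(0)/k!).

f: a_k = -3, -3, -12, -21, -57, -120, …
g: a_k = 2, 0, -16, 0, 64/3, 0, …
f+g: L₀ = lclm(L_f,L_g), ord ≤ 1+2.
L = (464 + 2816·x + 416·x^2 + 2112·x^3 + 5760·x^4 + 6912·x^5) + (-192 + 304·x + 672·x^2 - 1312·x^3 - 1008·x^4 + 3456·x^5 + 3456·x^6)·Dx + (29 + 176·x + 26·x^2 + 132·x^3 + 360·x^4 + 432·x^5)·Dx^2 + (-12 + 19·x + 42·x^2 - 82·x^3 - 63·x^4 + 216·x^5 + 216·x^6)·Dx^3  (order 3).
h: a_k = -1, -3, -28, -21, -107/3, -120, …
ICs: h(0) = -1, h′(0) = -3, h′′(0) = -56.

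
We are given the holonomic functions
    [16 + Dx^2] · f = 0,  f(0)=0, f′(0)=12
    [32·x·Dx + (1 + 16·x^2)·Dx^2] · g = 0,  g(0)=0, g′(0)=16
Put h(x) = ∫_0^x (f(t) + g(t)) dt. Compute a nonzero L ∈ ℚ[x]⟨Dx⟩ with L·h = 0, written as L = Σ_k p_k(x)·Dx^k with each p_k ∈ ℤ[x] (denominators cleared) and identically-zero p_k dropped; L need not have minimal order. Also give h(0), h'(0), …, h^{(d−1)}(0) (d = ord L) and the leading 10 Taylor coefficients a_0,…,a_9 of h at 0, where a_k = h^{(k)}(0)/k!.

L = (-5632·x + 114688·x^3 + 131072·x^5)·Dx^2 + (-16 + 1792·x^2 + 36864·x^4 + 65536·x^6)·Dx^3 + (-352·x + 7168·x^3 + 8192·x^5)·Dx^4 + (-1 + 112·x^2 + 2304·x^4 + 4096·x^6)·Dx^5  (order 5).
h: a_k = 0, 0, 14, 0, -88/3, 0, 704/5, 0, -123008/105, 0, …
ICs: h(0) = 0, h′(0) = 0, h′′(0) = 28, h′′′(0) = 0, h′′′′(0) = -704.

f: a_k = 0, 12, 0, -32, 0, 128/5, 0, -1024/105, 0, 2048/945, …
g: a_k = 0, 16, 0, -256/3, 0, 4096/5, 0, -65536/7, 0, 1048576/9, …
h₀=f+g: left-lcm gives L₀, ord ≤ 4.
∫: right-multiply L₀ by Dx.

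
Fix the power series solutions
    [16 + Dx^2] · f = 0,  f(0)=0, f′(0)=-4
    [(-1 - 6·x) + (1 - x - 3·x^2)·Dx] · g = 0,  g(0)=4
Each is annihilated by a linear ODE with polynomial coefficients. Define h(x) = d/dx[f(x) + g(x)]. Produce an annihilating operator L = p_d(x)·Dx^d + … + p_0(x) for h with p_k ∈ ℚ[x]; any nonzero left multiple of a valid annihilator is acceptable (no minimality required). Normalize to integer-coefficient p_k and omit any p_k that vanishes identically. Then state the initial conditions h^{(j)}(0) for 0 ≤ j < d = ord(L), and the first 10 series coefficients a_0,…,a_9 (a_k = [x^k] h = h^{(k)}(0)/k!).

L = (4672 + 20416·x + 66304·x^2 + 32640·x^3 + 66240·x^4 + 62208·x^5 + 62208·x^6) + (-464 - 2352·x + 3792·x^2 + 6752·x^3 - 2400·x^4 + 5184·x^5 + 24192·x^6 + 20736·x^7)·Dx + (292 + 1276·x + 4144·x^2 + 2040·x^3 + 4140·x^4 + 3888·x^5 + 3888·x^6)·Dx^2 + (-29 - 147·x + 237·x^2 + 422·x^3 - 150·x^4 + 324·x^5 + 1512·x^6 + 1296·x^7)·Dx^3  (order 3).
h: a_k = 0, 32, 116, 304, 2272/3, 2328, 274444/45, 16256, 13141012/315, 107320, …
ICs: h(0) = 0, h′(0) = 32, h′′(0) = 232.

f: a_k = 0, -4, 0, 32/3, 0, -128/15, 0, 1024/315, 0, -2048/2835, …
g: a_k = 4, 4, 16, 28, 76, 160, 388, 868, 2032, 4636, …
Weyl lclm of L_f,L_g ⇒ L₀ (ord ≤ 3).
h=h₀': d/dx-closure on L₀ ⇒ L.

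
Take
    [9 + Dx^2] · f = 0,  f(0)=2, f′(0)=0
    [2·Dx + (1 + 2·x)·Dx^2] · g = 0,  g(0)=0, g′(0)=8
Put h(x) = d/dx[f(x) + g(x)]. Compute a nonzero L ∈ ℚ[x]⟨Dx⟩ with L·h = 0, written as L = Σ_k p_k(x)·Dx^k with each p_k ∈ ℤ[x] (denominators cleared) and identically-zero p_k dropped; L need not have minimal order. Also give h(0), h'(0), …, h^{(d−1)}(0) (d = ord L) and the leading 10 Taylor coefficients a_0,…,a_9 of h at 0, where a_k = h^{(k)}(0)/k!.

L = (594 + 648·x + 648·x^2) + (153 + 630·x + 972·x^2 + 648·x^3)·Dx + (66 + 72·x + 72·x^2)·Dx^2 + (17 + 70·x + 108·x^2 + 72·x^3)·Dx^3  (order 3).
h: a_k = 8, -34, 32, -37, 128, -5363/20, 512, -285991/280, 2048, -9175769/2240, …
ICs: h(0) = 8, h′(0) = -34, h′′(0) = 64.

f: a_k = 2, 0, -9, 0, 27/4, 0, -81/40, 0, 729/2240, 0, …
g: a_k = 0, 8, -8, 32/3, -16, 128/5, -128/3, 512/7, -128, 2048/9, …
Weyl lclm of L_f,L_g ⇒ L₀ (ord ≤ 4).
Differentiate: ansatz ord ≤ ord L₀ ⇒ L.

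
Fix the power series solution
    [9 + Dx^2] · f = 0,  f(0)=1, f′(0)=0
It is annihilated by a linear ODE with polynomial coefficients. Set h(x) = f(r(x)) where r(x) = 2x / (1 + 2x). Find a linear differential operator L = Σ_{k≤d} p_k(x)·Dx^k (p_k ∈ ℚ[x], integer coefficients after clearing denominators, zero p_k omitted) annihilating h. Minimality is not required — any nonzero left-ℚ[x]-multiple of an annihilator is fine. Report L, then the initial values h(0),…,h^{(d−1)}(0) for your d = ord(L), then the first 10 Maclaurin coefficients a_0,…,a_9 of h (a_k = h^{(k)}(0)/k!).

L = 36 + (4 + 24·x + 48·x^2 + 32·x^3)·Dx + (1 + 8·x + 24·x^2 + 32·x^3 + 16·x^4)·Dx^2  (order 2).
h: a_k = 1, 0, -18, 72, -162, 144, 3276/5, -22032/5, 587106/35, -1749024/35, …
ICs: h(0) = 1, h′(0) = 0.

f: a_k = 1, 0, -9/2, 0, 27/8, 0, -81/80, 0, 729/4480, 0, …
Substitute x→r, Dx→(1/r')Dx; clear ⇒ L₀.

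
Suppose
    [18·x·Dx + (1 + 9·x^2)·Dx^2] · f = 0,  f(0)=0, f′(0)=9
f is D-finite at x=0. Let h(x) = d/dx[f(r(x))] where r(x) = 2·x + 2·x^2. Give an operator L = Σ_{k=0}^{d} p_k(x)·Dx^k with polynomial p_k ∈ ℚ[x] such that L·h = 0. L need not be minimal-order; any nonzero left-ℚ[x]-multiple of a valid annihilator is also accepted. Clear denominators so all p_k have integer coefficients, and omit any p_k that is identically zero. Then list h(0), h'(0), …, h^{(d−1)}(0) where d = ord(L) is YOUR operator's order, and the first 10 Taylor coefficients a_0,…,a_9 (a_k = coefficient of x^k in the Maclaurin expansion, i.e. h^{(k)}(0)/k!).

L = (-2 + 72·x + 288·x^2 + 432·x^3 + 216·x^4) + (1 + 2·x + 36·x^2 + 144·x^3 + 180·x^4 + 72·x^5)·Dx  (order 1).
h: a_k = 18, 36, -648, -2592, 20088, 138672, -513216, -6345216, 7768224, 260387136, …
ICs: h(0) = 18.

f: a_k = 0, 9, 0, -27, 0, 729/5, 0, -6561/7, 0, 6561, …
f∘r: x↦r, Dx↦Dx/r' in L_f ⇒ L₀.
Differentiate: ansatz ord ≤ ord L₀ ⇒ L.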